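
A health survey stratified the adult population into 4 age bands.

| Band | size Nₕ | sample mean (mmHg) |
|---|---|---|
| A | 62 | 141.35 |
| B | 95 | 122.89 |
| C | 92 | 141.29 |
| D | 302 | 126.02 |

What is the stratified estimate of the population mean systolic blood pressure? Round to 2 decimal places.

129.75

N = 62 + 95 + 92 + 302 = 551.
Weight each subgroup mean by Nₕ/N and sum.
Σ Nₕx̄ₕ = 62·141.35 + 95·122.89 + 92·141.29 + 302·126.02 = 8763.7 + 11674.55 + 12998.68 + 38058.04 = 71494.97.
Divide by N: 71494.97 / 551 = 129.7549... → 129.75.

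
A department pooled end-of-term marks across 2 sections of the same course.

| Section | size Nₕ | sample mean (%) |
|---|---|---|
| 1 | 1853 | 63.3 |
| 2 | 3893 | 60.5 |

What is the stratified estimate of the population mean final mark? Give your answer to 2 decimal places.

61.40

x̄_st = (Σ Nₕx̄ₕ) / (Σ Nₕ) = (1853·63.3 + 3893·60.5) / 5746
= 352821.4 / 5746 = 61.4030... → 61.40.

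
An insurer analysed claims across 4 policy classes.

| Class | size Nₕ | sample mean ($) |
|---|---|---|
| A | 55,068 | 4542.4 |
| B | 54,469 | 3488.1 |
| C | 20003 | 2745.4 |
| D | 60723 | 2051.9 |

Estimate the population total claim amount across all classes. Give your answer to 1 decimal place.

619647962.0

Estimate total by summing Nₕ·x̄ₕ over strata.
55068·4542.4 + 54469·3488.1 + 20003·2745.4 + 60723·2051.9 = 250140883.2 + 189993318.9 + 54916236.2 + 124597523.7 = 619647962.0.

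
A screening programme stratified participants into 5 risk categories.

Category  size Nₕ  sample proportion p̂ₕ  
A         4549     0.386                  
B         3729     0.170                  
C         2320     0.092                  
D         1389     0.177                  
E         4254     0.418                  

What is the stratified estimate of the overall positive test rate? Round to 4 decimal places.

0.2849

Wₕ = Nₕ/N with N = 16241: 0.2801, 0.2296, 0.1428, 0.0855, 0.2619.
p̂_st = 0.2801·0.386 + 0.2296·0.170 + 0.1428·0.092 + 0.0855·0.177 + 0.2619·0.418 ≈ 0.284915... → 0.2849.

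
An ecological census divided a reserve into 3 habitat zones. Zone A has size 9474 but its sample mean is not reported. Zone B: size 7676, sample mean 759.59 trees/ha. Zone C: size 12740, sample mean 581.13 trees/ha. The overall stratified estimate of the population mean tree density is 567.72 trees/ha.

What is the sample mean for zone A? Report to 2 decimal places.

394.23

N = 9474 + 7676 + 12740 = 29890.
Overall total = μ·N = 567.72·29890 = 16969150.8.
Subtract the known strata: 7676·759.59 + 12740·581.13 = 13234209.04.
Remaining total for zone A: 16969150.8 − 13234209.04 = 3734941.76.
Divide by its size: 3734941.76 / 9474 = 394.2307... → 394.23.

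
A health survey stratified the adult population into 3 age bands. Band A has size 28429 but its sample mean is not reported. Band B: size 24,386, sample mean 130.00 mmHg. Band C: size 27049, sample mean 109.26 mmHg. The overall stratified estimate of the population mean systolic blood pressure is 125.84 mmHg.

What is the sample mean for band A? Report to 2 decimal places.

138.05

N = 28429 + 24386 + 27049 = 79864.
Overall total = μ·N = 125.84·79864 = 10050085.76.
Subtract the known strata: 24386·130.00 + 27049·109.26 = 6125553.74.
Remaining total for band A: 10050085.76 − 6125553.74 = 3924532.02.
Divide by its size: 3924532.02 / 28429 = 138.0468... → 138.05.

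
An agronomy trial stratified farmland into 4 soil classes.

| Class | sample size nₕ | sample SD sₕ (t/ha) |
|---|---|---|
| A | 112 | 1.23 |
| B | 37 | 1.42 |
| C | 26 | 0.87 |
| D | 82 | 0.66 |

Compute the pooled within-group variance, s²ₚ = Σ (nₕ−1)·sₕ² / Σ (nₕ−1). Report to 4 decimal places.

1.1649

A: (112−1)·1.23² = 111·1.5129 = 167.9319
B: (37−1)·1.42² = 36·2.0164 = 72.5904
C: (26−1)·0.87² = 25·0.7569 = 18.9225
D: (82−1)·0.66² = 81·0.4356 = 35.2836
Numerator = 294.7284; denominator = Σ(nₕ−1) = 253.
s²ₚ = 294.7284/253 = 1.164934... → 1.1649.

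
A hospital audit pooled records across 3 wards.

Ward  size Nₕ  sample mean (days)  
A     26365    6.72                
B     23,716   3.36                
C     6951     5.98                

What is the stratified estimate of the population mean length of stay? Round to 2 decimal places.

5.23

N = 26365 + 23716 + 6951 = 57032.
The stratified mean weights each stratum mean by its population share Nₕ/N.
Σ Nₕx̄ₕ = 26365·6.72 + 23716·3.36 + 6951·5.98 = 177172.8 + 79685.76 + 41566.98 = 298425.54.
Divide by N: 298425.54 / 57032 = 5.2326... → 5.23.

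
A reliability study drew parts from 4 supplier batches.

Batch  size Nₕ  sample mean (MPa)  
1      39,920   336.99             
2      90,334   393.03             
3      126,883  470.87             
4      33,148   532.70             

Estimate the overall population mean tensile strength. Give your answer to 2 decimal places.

435.30

x̄_st = (Σ Nₕx̄ₕ) / (Σ Nₕ) = (39920·336.99 + 90334·393.03 + 126883·470.87 + 33148·532.70) / 290285
= 126359950.63 / 290285 = 435.2962... → 435.30.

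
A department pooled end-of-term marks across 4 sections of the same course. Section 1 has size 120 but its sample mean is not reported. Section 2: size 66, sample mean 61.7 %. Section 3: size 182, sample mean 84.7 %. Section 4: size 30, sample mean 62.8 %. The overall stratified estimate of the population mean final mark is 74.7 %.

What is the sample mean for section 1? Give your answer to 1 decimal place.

69.7

N = 120 + 66 + 182 + 30 = 398.
Overall total = μ·N = 74.7·398 = 29730.6.
Subtract the known strata: 66·61.7 + 182·84.7 + 30·62.8 = 21371.6.
Remaining total for section 1: 29730.6 − 21371.6 = 8359.
Divide by its size: 8359 / 120 = 69.658... → 69.7.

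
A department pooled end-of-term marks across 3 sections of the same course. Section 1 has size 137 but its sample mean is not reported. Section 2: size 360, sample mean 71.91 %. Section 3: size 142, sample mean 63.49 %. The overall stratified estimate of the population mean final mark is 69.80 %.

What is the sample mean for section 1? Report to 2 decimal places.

N = 137 + 360 + 142 = 639.
Overall total = μ·N = 69.80·639 = 44602.2.
Subtract the known strata: 360·71.91 + 142·63.49 = 34903.18.
Remaining total for section 1: 44602.2 − 34903.18 = 9699.02.
Divide by its size: 9699.02 / 137 = 70.7958... → 70.80.

70.80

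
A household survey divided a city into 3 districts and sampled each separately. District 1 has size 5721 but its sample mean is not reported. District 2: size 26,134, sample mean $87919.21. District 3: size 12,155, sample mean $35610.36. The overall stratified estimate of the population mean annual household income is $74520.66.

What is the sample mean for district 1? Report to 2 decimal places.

N = 5721 + 26134 + 12155 = 44010.
Overall total = μ·N = 74520.66·44010 = 3279654246.6.
Subtract the known strata: 26134·87919.21 + 12155·35610.36 = 2730524559.94.
Remaining total for district 1: 3279654246.6 − 2730524559.94 = 549129686.66.
Divide by its size: 549129686.66 / 5721 = 95984.9129... → 95984.91.

95984.91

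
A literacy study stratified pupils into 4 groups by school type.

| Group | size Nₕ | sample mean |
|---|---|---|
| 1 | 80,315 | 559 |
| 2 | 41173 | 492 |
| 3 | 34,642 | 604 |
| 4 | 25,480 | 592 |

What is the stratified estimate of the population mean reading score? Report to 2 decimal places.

557.02

N = 80315 + 41173 + 34642 + 25480 = 181610.
The stratified mean weights each stratum mean by its population share Nₕ/N.
Σ Nₕx̄ₕ = 80315·559 + 41173·492 + 34642·604 + 25480·592 = 44896085 + 20257116 + 20923768 + 15084160 = 101161129.
Divide by N: 101161129 / 181610 = 557.0240... → 557.02.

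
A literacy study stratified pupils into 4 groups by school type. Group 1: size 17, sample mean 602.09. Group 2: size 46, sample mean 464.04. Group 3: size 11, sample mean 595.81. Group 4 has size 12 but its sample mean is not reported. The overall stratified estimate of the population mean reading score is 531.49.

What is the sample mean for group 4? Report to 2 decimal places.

N = 17 + 46 + 11 + 12 = 86.
Overall total = μ·N = 531.49·86 = 45708.14.
Subtract the known strata: 17·602.09 + 46·464.04 + 11·595.81 = 38135.28.
Remaining total for group 4: 45708.14 − 38135.28 = 7572.86.
Divide by its size: 7572.86 / 12 = 631.0717... → 631.07.

631.07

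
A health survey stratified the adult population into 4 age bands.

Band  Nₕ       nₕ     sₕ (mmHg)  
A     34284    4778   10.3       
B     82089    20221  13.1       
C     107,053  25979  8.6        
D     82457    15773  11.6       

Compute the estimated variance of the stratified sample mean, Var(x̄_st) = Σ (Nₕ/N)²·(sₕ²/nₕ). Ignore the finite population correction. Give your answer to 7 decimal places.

N = 305883. Term for each stratum: Wₕ²sₕ²/nₕ.
Var(x̄_st) = 0.0002789334 + 0.0006112223 + 0.0003487077 + 0.0006199349 = 0.0018587983 → 0.0018588.

0.0018588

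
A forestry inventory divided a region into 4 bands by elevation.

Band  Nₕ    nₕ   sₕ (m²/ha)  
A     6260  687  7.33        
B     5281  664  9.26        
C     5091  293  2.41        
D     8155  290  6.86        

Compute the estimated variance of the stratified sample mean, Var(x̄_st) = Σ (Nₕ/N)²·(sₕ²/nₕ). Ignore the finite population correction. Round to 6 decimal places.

0.029252

N = 24787. Term for each stratum: Wₕ²sₕ²/nₕ.
Var(x̄_st) = 0.004988293 + 0.005861899 + 0.000836228 + 0.017565084 = 0.029251503 → 0.029252.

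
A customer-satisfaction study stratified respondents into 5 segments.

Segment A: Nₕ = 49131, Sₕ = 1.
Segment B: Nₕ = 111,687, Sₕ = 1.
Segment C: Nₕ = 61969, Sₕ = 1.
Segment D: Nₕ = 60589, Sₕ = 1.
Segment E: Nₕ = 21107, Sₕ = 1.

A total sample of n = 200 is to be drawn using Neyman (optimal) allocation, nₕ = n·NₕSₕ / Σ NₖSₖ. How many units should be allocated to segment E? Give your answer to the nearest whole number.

14

A: NₕSₕ = 49131·1 = 49131
B: NₕSₕ = 111687·1 = 111687
C: NₕSₕ = 61969·1 = 61969
D: NₕSₕ = 60589·1 = 60589
E: NₕSₕ = 21107·1 = 21107
Σ NₕSₕ = 304483.
n_E = 200·21107/304483 = 13.864... → 14.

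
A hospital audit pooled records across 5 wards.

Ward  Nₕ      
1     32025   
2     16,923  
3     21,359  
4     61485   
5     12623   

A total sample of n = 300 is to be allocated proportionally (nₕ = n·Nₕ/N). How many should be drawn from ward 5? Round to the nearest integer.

Share of ward 5 = 12623/144415 = 0.08741.
Allocate 300 × 0.08741 = 26.222... → 26.

26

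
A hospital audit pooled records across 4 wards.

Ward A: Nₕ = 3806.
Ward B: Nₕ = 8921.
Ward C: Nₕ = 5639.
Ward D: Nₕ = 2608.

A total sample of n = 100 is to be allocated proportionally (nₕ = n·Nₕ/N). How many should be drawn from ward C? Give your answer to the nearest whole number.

27

Share of ward C = 5639/20974 = 0.26886.
Allocate 100 × 0.26886 = 26.886... → 27.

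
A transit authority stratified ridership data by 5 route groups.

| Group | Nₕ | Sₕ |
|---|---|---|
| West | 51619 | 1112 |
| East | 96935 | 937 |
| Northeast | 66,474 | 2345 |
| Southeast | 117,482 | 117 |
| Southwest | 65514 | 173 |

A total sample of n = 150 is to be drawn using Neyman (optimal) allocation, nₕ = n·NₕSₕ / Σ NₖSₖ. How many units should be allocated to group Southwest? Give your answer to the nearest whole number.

Σ NₕSₕ = 51619·1112 + 96935·937 + 66474·2345 + 117482·117 + 65514·173 = 329189269.
Share for Southwest: 11333922/329189269 = 0.03443.
n_Southwest = 150 × 0.03443 = 5.164... → 5.

5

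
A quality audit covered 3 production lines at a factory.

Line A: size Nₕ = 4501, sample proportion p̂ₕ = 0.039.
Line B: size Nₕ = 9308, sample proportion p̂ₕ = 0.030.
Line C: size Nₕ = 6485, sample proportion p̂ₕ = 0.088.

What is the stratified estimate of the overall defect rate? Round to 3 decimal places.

N = 4501 + 9308 + 6485 = 20294.
Overall proportion = Σ (Nₕ/N)·p̂ₕ.
Σ Nₕp̂ₕ = 175.539 + 279.24 + 570.68 = 1025.459.
1025.459 / 20294 = 0.05053... → 0.051.

0.051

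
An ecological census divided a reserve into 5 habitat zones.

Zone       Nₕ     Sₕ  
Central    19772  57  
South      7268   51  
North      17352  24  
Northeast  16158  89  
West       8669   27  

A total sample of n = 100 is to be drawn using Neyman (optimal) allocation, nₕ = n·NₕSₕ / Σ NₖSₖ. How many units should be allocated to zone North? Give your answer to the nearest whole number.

Σ NₕSₕ = 19772·57 + 7268·51 + 17352·24 + 16158·89 + 8669·27 = 3586245.
Share for North: 416448/3586245 = 0.11612.
n_North = 100 × 0.11612 = 11.612... → 12.

12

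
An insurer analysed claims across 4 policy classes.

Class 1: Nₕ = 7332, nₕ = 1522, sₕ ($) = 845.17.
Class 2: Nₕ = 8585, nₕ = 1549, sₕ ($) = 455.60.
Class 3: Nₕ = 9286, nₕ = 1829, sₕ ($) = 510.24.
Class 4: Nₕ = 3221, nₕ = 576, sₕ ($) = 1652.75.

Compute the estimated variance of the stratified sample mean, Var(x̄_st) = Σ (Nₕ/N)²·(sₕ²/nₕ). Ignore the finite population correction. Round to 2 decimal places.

N = 28424. Term for each stratum: Wₕ²sₕ²/nₕ.
Var(x̄_st) = 31.22828 + 12.22436 + 15.19226 + 60.89798 = 119.54288 → 119.54.

119.54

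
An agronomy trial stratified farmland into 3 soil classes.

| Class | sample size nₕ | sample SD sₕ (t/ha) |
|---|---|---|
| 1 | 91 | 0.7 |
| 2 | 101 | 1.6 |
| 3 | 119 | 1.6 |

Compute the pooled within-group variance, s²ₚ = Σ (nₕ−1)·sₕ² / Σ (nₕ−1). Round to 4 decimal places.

1.9551

Degrees of freedom: 90 + 100 + 118 = 308.
Σ(nₕ−1)sₕ² = 90·0.49 + 100·2.56 + 118·2.56 = 602.18.
s²ₚ = 602.18 / 308 = 1.955130... → 1.9551.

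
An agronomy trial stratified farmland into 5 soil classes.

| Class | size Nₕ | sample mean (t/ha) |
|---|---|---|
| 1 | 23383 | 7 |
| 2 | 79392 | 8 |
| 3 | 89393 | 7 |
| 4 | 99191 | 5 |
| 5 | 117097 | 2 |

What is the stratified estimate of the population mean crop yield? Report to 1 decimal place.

5.3

N = 408456; weights Wₕ = Nₕ/N = (0.0572, 0.1944, 0.2189, 0.2428, 0.2867).
x̄_st = Σ Wₕ·x̄ₕ = 0.0572·7 + 0.1944·8 + 0.2189·7 + 0.2428·5 + 0.2867·2 ≈ 5.275...
→ 5.3.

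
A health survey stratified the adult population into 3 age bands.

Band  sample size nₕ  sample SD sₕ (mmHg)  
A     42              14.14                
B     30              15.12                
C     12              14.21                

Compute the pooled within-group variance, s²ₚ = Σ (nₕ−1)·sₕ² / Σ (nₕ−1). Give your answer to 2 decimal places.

210.48

Degrees of freedom: 41 + 29 + 11 = 81.
Σ(nₕ−1)sₕ² = 41·199.9396 + 29·228.6144 + 11·201.9241 = 17048.5063.
s²ₚ = 17048.5063 / 81 = 210.4754... → 210.48.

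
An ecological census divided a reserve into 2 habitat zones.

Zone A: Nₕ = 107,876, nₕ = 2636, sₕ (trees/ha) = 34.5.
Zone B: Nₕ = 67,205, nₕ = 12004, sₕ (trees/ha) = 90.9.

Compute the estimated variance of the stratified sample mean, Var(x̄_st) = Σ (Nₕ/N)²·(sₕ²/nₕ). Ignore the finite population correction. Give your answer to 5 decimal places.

N = 175081. Term for each stratum: Wₕ²sₕ²/nₕ.
Var(x̄_st) = 0.17142115 + 0.10142077 = 0.27284193 → 0.27284.

0.27284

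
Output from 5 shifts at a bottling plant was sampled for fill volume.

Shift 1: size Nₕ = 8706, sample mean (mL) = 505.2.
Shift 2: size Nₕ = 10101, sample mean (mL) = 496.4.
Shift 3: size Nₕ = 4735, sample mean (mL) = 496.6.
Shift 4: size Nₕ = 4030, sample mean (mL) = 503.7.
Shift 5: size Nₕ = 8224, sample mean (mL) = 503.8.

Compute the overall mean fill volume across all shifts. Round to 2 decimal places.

x̄_st = (Σ Nₕx̄ₕ) / (Σ Nₕ) = (8706·505.2 + 10101·496.4 + 4735·496.6 + 4030·503.7 + 8224·503.8) / 35796
= 17936970.8 / 35796 = 501.0887... → 501.09.

501.09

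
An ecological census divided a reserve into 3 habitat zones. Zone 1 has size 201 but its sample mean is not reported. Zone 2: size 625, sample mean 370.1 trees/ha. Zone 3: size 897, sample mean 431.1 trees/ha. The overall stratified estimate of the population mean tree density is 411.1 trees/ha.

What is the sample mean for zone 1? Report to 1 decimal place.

N = 201 + 625 + 897 = 1723.
Overall total = μ·N = 411.1·1723 = 708325.3.
Subtract the known strata: 625·370.1 + 897·431.1 = 618009.2.
Remaining total for zone 1: 708325.3 − 618009.2 = 90316.1.
Divide by its size: 90316.1 / 201 = 449.334... → 449.3.

449.3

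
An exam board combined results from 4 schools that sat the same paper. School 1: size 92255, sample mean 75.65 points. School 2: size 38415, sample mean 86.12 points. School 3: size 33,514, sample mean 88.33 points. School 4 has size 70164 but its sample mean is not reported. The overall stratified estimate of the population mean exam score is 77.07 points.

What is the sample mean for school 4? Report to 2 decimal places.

68.60

Σ Nₕx̄ₕ = N·μ, so 70164·x̄_4 = 234348·77.07 − (92255·75.65 + 38415·86.12 + 33514·88.33).
= 18061200.36 − 13247682.17 = 4813518.19.
x̄_4 = 4813518.19 / 70164 = 68.6038... → 68.60.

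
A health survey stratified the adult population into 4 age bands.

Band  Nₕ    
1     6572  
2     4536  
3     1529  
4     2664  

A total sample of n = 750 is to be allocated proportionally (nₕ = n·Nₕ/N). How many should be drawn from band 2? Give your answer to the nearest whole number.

222

Share of band 2 = 4536/15301 = 0.29645.
Allocate 750 × 0.29645 = 222.338... → 222.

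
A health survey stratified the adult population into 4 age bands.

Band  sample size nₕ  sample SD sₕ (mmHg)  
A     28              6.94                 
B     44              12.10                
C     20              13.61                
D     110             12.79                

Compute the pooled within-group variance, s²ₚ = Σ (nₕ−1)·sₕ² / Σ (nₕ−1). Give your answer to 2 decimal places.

146.19

Degrees of freedom: 27 + 43 + 19 + 109 = 198.
Σ(nₕ−1)sₕ² = 27·48.1636 + 43·146.41 + 19·185.2321 + 109·163.5841 = 28946.124.
s²ₚ = 28946.124 / 198 = 146.1925... → 146.19.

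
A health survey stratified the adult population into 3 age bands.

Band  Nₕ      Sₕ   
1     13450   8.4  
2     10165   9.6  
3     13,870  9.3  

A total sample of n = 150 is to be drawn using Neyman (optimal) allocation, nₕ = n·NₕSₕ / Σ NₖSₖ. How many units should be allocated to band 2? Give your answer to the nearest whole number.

43

Σ NₕSₕ = 13450·8.4 + 10165·9.6 + 13870·9.3 = 339555.
Share for 2: 97584/339555 = 0.28739.
n_2 = 150 × 0.28739 = 43.108... → 43.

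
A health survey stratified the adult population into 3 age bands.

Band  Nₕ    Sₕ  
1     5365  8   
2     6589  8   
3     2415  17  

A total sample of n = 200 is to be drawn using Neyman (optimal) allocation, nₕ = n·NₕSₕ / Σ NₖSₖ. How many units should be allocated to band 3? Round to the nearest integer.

1: NₕSₕ = 5365·8 = 42920
2: NₕSₕ = 6589·8 = 52712
3: NₕSₕ = 2415·17 = 41055
Σ NₕSₕ = 136687.
n_3 = 200·41055/136687 = 60.072... → 60.

60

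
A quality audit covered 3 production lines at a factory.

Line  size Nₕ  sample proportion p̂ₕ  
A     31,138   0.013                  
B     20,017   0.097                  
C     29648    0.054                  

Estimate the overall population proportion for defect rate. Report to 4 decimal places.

Wₕ = Nₕ/N with N = 80803: 0.3854, 0.2477, 0.3669.
p̂_st = 0.3854·0.013 + 0.2477·0.097 + 0.3669·0.054 ≈ 0.048853... → 0.0489.

0.0489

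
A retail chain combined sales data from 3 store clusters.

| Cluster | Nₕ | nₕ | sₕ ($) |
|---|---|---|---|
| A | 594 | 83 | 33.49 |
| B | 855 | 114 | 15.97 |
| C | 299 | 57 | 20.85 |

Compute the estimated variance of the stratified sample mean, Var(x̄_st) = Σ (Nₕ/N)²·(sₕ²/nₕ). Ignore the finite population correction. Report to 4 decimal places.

2.3188

N = 1748; Wₕ = Nₕ/N.
cluster A: (594/1748)²·33.49²/83 = 1.5604226
cluster B: (855/1748)²·15.97²/114 = 0.5352471
cluster C: (299/1748)²·20.85²/57 = 0.2231499
Sum = 2.3188197 → 2.3188.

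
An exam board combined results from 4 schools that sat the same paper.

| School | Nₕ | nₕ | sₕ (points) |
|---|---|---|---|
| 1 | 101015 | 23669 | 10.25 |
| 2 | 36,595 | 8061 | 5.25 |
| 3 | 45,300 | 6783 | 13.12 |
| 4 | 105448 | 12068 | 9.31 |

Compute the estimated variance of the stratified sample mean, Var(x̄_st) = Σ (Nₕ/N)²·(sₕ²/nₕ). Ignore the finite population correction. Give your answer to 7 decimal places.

0.0021865

N = 288358. Term for each stratum: Wₕ²sₕ²/nₕ.
Var(x̄_st) = 0.0005447228 + 0.0000550693 + 0.0006262940 + 0.0009604544 = 0.0021865404 → 0.0021865.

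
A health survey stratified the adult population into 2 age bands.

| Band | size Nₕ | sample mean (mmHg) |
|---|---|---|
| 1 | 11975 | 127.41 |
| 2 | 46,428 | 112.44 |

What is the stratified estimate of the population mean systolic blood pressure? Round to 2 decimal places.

N = 58403; weights Wₕ = Nₕ/N = (0.2050, 0.7950).
x̄_st = Σ Wₕ·x̄ₕ = 0.2050·127.41 + 0.7950·112.44 ≈ 115.5095...
→ 115.51.

115.51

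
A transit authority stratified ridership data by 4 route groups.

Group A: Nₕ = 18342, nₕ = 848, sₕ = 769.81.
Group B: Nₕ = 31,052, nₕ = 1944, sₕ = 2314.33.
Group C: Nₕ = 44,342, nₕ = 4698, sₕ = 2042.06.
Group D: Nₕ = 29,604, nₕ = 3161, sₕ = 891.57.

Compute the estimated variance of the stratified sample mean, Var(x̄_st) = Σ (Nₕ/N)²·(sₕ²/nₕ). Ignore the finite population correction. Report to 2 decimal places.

N = 123340. Term for each stratum: Wₕ²sₕ²/nₕ.
Var(x̄_st) = 15.45456 + 174.63270 + 114.72198 + 14.48703 = 319.29628 → 319.30.

319.30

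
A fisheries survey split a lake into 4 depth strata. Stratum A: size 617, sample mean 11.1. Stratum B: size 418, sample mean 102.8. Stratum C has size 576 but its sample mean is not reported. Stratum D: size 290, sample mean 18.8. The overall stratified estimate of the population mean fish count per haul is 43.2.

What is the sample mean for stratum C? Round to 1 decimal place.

46.6

N = 617 + 418 + 576 + 290 = 1901.
Overall total = μ·N = 43.2·1901 = 82123.2.
Subtract the known strata: 617·11.1 + 418·102.8 + 290·18.8 = 55271.1.
Remaining total for stratum C: 82123.2 − 55271.1 = 26852.1.
Divide by its size: 26852.1 / 576 = 46.618... → 46.6.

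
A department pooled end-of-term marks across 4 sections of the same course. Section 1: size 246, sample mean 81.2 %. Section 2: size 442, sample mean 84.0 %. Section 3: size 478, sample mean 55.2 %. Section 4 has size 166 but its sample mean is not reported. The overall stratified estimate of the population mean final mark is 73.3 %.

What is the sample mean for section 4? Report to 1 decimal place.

Σ Nₕx̄ₕ = N·μ, so 166·x̄_4 = 1332·73.3 − (246·81.2 + 442·84.0 + 478·55.2).
= 97635.6 − 83488.8 = 14146.8.
x̄_4 = 14146.8 / 166 = 85.222... → 85.2.

85.2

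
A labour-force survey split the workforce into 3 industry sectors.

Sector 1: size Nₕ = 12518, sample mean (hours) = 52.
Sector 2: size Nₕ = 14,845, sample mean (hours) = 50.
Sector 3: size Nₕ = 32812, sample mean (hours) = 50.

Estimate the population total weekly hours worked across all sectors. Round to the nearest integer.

3033786

1: 12518·52 = 650936
2: 14845·50 = 742250
3: 32812·50 = 1640600
τ̂ = Σ Nₕx̄ₕ = 3033786.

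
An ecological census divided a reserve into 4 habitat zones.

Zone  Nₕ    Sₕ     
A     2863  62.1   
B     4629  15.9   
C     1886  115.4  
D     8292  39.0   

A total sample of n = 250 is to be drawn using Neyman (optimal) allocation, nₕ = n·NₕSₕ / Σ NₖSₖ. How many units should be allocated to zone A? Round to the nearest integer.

A: NₕSₕ = 2863·62.1 = 177792.3
B: NₕSₕ = 4629·15.9 = 73601.1
C: NₕSₕ = 1886·115.4 = 217644.4
D: NₕSₕ = 8292·39.0 = 323388
Σ NₕSₕ = 792425.8.
n_A = 250·177792.3/792425.8 = 56.091... → 56.

56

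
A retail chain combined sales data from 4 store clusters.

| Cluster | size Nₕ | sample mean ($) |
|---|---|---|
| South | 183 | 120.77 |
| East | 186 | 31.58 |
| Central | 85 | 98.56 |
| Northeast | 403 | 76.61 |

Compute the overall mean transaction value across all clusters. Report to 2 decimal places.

N = 183 + 186 + 85 + 403 = 857.
The stratified mean weights each stratum mean by its population share Nₕ/N.
Σ Nₕx̄ₕ = 183·120.77 + 186·31.58 + 85·98.56 + 403·76.61 = 22100.91 + 5873.88 + 8377.6 + 30873.83 = 67226.22.
Divide by N: 67226.22 / 857 = 78.4437... → 78.44.

78.44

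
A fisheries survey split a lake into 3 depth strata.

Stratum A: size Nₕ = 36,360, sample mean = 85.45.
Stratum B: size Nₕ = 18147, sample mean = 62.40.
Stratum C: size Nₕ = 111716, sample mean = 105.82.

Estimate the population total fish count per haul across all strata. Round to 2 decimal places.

16061121.92

Estimate total by summing Nₕ·x̄ₕ over strata.
36360·85.45 + 18147·62.40 + 111716·105.82 = 3106962 + 1132372.8 + 11821787.12 = 16061121.92.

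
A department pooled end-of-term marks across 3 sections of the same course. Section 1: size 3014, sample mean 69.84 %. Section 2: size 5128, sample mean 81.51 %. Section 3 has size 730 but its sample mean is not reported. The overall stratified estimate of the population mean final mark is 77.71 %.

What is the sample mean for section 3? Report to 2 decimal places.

Σ Nₕx̄ₕ = N·μ, so 730·x̄_3 = 8872·77.71 − (3014·69.84 + 5128·81.51).
= 689443.12 − 628481.04 = 60962.08.
x̄_3 = 60962.08 / 730 = 83.5097... → 83.51.

83.51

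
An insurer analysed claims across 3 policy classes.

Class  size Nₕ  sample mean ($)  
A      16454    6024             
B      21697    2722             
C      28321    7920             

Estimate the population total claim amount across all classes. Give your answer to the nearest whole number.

382480450

Population total = Σ Nₕ·x̄ₕ (each stratum's size times its mean).
16454·6024 + 21697·2722 + 28321·7920 = 99118896 + 59059234 + 224302320 = 382480450.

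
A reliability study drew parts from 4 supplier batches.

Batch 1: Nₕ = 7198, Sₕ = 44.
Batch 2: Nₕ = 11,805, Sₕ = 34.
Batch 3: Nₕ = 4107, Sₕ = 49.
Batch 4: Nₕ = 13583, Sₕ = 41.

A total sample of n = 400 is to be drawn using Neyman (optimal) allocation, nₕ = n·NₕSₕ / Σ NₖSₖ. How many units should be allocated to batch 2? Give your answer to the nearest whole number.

1: NₕSₕ = 7198·44 = 316712
2: NₕSₕ = 11805·34 = 401370
3: NₕSₕ = 4107·49 = 201243
4: NₕSₕ = 13583·41 = 556903
Σ NₕSₕ = 1476228.
n_2 = 400·401370/1476228 = 108.756... → 109.

109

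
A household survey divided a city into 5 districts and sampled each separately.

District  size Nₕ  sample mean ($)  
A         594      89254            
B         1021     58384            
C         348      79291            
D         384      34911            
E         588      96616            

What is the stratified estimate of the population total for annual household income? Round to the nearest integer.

210436240

Population total = Σ Nₕ·x̄ₕ (each stratum's size times its mean).
594·89254 + 1021·58384 + 348·79291 + 384·34911 + 588·96616 = 53016876 + 59610064 + 27593268 + 13405824 + 56810208 = 210436240.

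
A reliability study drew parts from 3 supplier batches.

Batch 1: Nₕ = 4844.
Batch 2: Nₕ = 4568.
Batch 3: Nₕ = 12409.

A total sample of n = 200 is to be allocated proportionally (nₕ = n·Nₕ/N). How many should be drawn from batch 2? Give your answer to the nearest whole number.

N = 4844 + 4568 + 12409 = 21821.
n_2 = 200·4568/21821 = 41.868... → 42.

42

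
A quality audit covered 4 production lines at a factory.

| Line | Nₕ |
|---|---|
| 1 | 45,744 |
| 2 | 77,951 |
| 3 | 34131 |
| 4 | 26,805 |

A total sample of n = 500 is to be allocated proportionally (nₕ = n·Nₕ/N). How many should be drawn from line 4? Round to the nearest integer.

N = 45744 + 77951 + 34131 + 26805 = 184631.
n_4 = 500·26805/184631 = 72.591... → 73.

73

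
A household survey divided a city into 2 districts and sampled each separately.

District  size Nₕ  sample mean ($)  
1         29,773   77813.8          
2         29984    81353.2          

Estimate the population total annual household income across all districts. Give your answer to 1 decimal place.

4756044616.2

Estimate total by summing Nₕ·x̄ₕ over strata.
29773·77813.8 + 29984·81353.2 = 2316750267.4 + 2439294348.8 = 4756044616.2.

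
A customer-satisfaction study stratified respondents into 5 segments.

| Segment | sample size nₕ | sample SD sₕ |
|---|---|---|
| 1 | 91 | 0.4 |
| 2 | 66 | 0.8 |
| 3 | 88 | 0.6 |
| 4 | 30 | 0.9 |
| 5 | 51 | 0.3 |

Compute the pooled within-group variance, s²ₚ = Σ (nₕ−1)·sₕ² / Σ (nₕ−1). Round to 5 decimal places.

0.35922

Degrees of freedom: 90 + 65 + 87 + 29 + 50 = 321.
Σ(nₕ−1)sₕ² = 90·0.16 + 65·0.64 + 87·0.36 + 29·0.81 + 50·0.09 = 115.31.
s²ₚ = 115.31 / 321 = 0.3592212... → 0.35922.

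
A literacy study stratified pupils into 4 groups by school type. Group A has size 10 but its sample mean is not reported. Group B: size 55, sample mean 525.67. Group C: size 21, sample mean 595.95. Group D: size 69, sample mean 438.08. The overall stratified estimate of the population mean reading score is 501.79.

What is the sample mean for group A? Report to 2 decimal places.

612.31

Σ Nₕx̄ₕ = N·μ, so 10·x̄_A = 155·501.79 − (55·525.67 + 21·595.95 + 69·438.08).
= 77777.45 − 71654.32 = 6123.13.
x̄_A = 6123.13 / 10 = 612.313 → 612.31.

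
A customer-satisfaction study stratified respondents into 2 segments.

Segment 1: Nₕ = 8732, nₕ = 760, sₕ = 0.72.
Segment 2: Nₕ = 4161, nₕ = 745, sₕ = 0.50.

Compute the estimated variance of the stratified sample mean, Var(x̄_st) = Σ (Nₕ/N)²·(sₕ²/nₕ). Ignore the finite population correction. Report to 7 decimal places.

0.0003478

N = 12893. Term for each stratum: Wₕ²sₕ²/nₕ.
Var(x̄_st) = 0.0003128750 + 0.0000349519 = 0.0003478270 → 0.0003478.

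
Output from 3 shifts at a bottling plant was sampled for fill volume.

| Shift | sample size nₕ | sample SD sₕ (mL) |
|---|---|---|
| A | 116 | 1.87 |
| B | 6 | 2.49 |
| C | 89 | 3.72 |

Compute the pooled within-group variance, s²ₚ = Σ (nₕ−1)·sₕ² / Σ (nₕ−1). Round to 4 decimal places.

Degrees of freedom: 115 + 5 + 88 = 208.
Σ(nₕ−1)sₕ² = 115·3.4969 + 5·6.2001 + 88·13.8384 = 1650.9232.
s²ₚ = 1650.9232 / 208 = 7.937131... → 7.9371.

7.9371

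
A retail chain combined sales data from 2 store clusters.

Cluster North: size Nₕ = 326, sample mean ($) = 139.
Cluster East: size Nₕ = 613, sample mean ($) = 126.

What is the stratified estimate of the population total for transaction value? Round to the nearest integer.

122552

North: 326·139 = 45314
East: 613·126 = 77238
τ̂ = Σ Nₕx̄ₕ = 122552.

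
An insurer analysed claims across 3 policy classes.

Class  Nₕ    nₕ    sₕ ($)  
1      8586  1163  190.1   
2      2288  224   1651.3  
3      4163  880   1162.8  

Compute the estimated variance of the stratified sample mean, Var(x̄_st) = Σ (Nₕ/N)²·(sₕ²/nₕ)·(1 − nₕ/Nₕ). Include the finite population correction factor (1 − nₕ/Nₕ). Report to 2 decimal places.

N = 15037. Term for each stratum: Wₕ²sₕ²/nₕ·(1−nₕ/Nₕ).
Var(x̄_st) = 8.75856 + 254.24198 + 92.87146 = 355.87199 → 355.87.

355.87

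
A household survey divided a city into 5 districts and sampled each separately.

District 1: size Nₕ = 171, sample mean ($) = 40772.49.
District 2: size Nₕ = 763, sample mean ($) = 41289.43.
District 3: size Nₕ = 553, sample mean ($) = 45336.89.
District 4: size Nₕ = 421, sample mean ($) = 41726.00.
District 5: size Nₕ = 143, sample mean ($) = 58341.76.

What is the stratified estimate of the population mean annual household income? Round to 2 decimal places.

43616.16

N = 2051; weights Wₕ = Nₕ/N = (0.0834, 0.3720, 0.2696, 0.2053, 0.0697).
x̄_st = Σ Wₕ·x̄ₕ = 0.0834·40772.49 + 0.3720·41289.43 + 0.2696·45336.89 + 0.2053·41726.00 + 0.0697·58341.76 ≈ 43616.1622...
→ 43616.16.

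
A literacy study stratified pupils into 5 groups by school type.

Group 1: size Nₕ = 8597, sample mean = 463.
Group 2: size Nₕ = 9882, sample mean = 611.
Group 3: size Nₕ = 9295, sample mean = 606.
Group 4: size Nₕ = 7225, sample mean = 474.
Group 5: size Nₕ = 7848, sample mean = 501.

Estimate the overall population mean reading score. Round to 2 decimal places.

N = 42847; weights Wₕ = Nₕ/N = (0.2006, 0.2306, 0.2169, 0.1686, 0.1832).
x̄_st = Σ Wₕ·x̄ₕ = 0.2006·463 + 0.2306·611 + 0.2169·606 + 0.1686·474 + 0.1832·501 ≈ 536.9706...
→ 536.97.

536.97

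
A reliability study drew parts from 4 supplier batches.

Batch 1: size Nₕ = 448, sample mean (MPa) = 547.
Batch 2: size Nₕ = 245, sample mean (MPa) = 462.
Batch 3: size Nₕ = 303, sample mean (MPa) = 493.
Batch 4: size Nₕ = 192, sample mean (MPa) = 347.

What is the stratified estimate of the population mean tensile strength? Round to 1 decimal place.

483.4

N = 1188; weights Wₕ = Nₕ/N = (0.3771, 0.2062, 0.2551, 0.1616).
x̄_st = Σ Wₕ·x̄ₕ = 0.3771·547 + 0.2062·462 + 0.2551·493 + 0.1616·347 ≈ 483.375...
→ 483.4.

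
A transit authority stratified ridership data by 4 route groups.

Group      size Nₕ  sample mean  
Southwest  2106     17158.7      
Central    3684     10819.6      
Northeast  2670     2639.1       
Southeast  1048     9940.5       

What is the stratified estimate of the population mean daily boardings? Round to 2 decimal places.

9829.58

N = 2106 + 3684 + 2670 + 1048 = 9508.
Overall mean = Σ (Nₕ/N)·x̄ₕ — weight by population share, not a simple average.
Σ Nₕx̄ₕ = 2106·17158.7 + 3684·10819.6 + 2670·2639.1 + 1048·9940.5 = 36136222.2 + 39859406.4 + 7046397 + 10417644 = 93459669.6.
Divide by N: 93459669.6 / 9508 = 9829.5824... → 9829.58.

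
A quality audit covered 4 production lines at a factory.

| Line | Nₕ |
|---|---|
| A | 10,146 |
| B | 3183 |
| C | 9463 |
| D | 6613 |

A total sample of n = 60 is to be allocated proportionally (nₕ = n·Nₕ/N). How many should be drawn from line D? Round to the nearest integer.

Share of line D = 6613/29405 = 0.22489.
Allocate 60 × 0.22489 = 13.494... → 13.

13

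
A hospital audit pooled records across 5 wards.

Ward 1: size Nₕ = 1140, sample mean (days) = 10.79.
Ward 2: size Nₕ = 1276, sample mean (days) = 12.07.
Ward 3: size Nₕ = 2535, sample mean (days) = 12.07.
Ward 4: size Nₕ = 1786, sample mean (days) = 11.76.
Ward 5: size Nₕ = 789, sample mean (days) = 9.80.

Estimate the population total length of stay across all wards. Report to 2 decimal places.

87034.93

Estimate total by summing Nₕ·x̄ₕ over strata.
1140·10.79 + 1276·12.07 + 2535·12.07 + 1786·11.76 + 789·9.80 = 12300.6 + 15401.32 + 30597.45 + 21003.36 + 7732.2 = 87034.93.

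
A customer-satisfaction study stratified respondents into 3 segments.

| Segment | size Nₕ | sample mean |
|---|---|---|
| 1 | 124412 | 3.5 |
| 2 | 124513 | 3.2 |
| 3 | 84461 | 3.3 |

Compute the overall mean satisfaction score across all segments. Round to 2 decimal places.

N = 124412 + 124513 + 84461 = 333386.
The stratified mean weights each stratum mean by its population share Nₕ/N.
Σ Nₕx̄ₕ = 124412·3.5 + 124513·3.2 + 84461·3.3 = 435442 + 398441.6 + 278721.3 = 1112604.9.
Divide by N: 1112604.9 / 333386 = 3.3373... → 3.34.

3.34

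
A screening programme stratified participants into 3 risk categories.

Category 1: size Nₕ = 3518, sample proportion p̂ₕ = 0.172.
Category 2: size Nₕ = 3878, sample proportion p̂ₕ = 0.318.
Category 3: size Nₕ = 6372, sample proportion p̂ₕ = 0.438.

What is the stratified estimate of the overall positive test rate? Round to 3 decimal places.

N = 3518 + 3878 + 6372 = 13768.
Overall proportion = Σ (Nₕ/N)·p̂ₕ.
Σ Nₕp̂ₕ = 605.096 + 1233.204 + 2790.936 = 4629.236.
4629.236 / 13768 = 0.33623... → 0.336.

0.336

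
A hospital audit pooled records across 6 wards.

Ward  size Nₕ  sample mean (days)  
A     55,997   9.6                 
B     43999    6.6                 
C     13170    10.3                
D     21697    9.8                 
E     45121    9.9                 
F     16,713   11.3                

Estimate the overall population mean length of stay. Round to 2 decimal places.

N = 196697; weights Wₕ = Nₕ/N = (0.2847, 0.2237, 0.0670, 0.1103, 0.2294, 0.0850).
x̄_st = Σ Wₕ·x̄ₕ = 0.2847·9.6 + 0.2237·6.6 + 0.0670·10.3 + 0.1103·9.8 + 0.2294·9.9 + 0.0850·11.3 ≈ 9.2111...
→ 9.21.

9.21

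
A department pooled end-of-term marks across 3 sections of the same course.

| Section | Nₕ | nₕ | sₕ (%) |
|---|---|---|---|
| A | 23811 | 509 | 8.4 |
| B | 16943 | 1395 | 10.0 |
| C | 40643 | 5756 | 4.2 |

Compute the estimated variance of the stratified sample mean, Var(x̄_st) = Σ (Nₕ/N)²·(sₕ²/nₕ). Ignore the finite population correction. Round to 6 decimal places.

0.015733

N = 81397. Term for each stratum: Wₕ²sₕ²/nₕ.
Var(x̄_st) = 0.011862583 + 0.003105915 + 0.000764069 = 0.015732567 → 0.015733.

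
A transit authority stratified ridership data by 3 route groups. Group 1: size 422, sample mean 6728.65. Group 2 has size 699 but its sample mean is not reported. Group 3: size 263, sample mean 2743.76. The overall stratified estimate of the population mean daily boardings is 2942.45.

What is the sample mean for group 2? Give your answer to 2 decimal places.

N = 422 + 699 + 263 = 1384.
Overall total = μ·N = 2942.45·1384 = 4072350.8.
Subtract the known strata: 422·6728.65 + 263·2743.76 = 3561099.18.
Remaining total for group 2: 4072350.8 − 3561099.18 = 511251.62.
Divide by its size: 511251.62 / 699 = 731.4043... → 731.40.

731.40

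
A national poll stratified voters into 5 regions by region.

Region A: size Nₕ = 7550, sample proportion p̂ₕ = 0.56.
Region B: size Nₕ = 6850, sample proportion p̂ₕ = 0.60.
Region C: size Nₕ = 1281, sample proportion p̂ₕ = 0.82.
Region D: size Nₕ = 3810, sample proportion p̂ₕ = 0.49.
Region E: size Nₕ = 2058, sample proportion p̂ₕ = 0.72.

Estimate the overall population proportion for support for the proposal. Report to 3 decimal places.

N = 7550 + 6850 + 1281 + 3810 + 2058 = 21549.
Overall proportion = Σ (Nₕ/N)·p̂ₕ.
Σ Nₕp̂ₕ = 4228 + 4110 + 1050.42 + 1866.9 + 1481.76 = 12737.08.
12737.08 / 21549 = 0.59108... → 0.591.

0.591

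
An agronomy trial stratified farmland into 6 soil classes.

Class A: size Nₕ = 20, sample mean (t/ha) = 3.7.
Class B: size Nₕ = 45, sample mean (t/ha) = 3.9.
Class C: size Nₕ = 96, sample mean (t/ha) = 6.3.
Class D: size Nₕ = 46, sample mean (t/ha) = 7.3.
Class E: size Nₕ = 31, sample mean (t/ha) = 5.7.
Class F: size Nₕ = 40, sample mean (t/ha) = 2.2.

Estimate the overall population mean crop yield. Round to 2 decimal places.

5.23

N = 278; weights Wₕ = Nₕ/N = (0.0719, 0.1619, 0.3453, 0.1655, 0.1115, 0.1439).
x̄_st = Σ Wₕ·x̄ₕ = 0.0719·3.7 + 0.1619·3.9 + 0.3453·6.3 + 0.1655·7.3 + 0.1115·5.7 + 0.1439·2.2 ≈ 5.2331...
→ 5.23.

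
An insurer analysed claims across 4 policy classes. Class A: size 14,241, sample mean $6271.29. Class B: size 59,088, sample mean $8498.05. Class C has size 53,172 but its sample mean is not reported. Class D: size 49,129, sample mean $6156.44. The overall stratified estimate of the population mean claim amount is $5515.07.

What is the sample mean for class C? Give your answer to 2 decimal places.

1405.06

N = 14241 + 59088 + 53172 + 49129 = 175630.
Overall total = μ·N = 5515.07·175630 = 968611744.1.
Subtract the known strata: 14241·6271.29 + 59088·8498.05 + 49129·6156.44 = 893901960.05.
Remaining total for class C: 968611744.1 − 893901960.05 = 74709784.05.
Divide by its size: 74709784.05 / 53172 = 1405.0588... → 1405.06.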